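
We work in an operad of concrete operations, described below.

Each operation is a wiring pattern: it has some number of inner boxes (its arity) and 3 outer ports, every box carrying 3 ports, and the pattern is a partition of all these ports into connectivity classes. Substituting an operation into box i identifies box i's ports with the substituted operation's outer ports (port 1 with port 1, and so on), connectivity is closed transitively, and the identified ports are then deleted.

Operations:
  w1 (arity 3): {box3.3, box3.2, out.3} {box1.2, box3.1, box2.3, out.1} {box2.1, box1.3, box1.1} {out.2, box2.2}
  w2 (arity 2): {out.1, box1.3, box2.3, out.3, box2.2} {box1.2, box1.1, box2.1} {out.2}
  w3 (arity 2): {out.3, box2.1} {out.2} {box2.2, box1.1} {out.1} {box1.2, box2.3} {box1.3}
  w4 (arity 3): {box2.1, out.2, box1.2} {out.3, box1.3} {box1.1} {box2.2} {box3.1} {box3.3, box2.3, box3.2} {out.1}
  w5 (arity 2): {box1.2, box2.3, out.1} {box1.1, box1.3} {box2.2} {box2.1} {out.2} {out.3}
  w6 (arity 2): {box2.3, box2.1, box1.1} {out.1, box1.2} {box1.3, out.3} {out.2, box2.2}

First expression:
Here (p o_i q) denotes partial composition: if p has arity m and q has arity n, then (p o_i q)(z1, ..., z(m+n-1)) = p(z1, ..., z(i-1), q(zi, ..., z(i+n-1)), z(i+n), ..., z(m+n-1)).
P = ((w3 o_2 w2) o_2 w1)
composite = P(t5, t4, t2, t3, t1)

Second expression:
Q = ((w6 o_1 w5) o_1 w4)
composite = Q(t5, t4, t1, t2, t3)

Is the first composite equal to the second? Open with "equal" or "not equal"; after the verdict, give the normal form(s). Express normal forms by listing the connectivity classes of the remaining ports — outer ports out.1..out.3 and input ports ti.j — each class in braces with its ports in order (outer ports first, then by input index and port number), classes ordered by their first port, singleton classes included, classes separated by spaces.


In normal form, the first expression is {out.1} {out.2} {out.3, t1.2, t1.3, t3.2, t3.3, t5.2} {t1.1, t2.2, t2.3, t3.1, t4.2} {t2.1, t4.1, t4.3} {t5.1} {t5.3}
In normal form, the second expression is {out.1} {out.2, t3.2} {out.3} {t1.1} {t1.2, t1.3, t4.3} {t2.1} {t2.2} {t2.3, t3.1, t3.3, t4.1, t5.2} {t4.2} {t5.1} {t5.3}
The forms do not match — not equal.

not equal: they reduce to {out.1} {out.2} {out.3, t1.2, t1.3, t3.2, t3.3, t5.2} {t1.1, t2.2, t2.3, t3.1, t4.2} {t2.1, t4.1, t4.3} {t5.1} {t5.3} and {out.1} {out.2, t3.2} {out.3} {t1.1} {t1.2, t1.3, t4.3} {t2.1} {t2.2} {t2.3, t3.1, t3.3, t4.1, t5.2} {t4.2} {t5.1} {t5.3}


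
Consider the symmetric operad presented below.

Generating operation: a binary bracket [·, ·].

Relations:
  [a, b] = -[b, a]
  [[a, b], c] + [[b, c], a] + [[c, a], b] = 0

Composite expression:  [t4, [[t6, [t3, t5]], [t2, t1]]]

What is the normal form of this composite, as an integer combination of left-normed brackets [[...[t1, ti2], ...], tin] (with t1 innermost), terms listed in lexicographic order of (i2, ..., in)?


In the tensor algebra, words opening t1 carry the t1-anchored form.
Composite bracket: [t4, [[t6, [t3, t5]], [t2, t1]]]
Each bracket splits as ab - ba, giving 32 signed words (2^5 = 32).
Only words starting with t1 matter:
  the word t1t2t3t5t6t4 carries sign +1 and contributes +[[[[[t1, t2], t3], t5], t6], t4]
  the word t1t2t5t3t6t4 carries sign -1 and contributes -[[[[[t1, t2], t5], t3], t6], t4]
  the word t1t2t6t3t5t4 carries sign -1 and contributes -[[[[[t1, t2], t6], t3], t5], t4]
  the word t1t2t6t5t3t4 carries sign +1 and contributes +[[[[[t1, t2], t6], t5], t3], t4]

[[[[[t1, t2], t3], t5], t6], t4] - [[[[[t1, t2], t5], t3], t6], t4] - [[[[[t1, t2], t6], t3], t5], t4] + [[[[[t1, t2], t6], t5], t3], t4]


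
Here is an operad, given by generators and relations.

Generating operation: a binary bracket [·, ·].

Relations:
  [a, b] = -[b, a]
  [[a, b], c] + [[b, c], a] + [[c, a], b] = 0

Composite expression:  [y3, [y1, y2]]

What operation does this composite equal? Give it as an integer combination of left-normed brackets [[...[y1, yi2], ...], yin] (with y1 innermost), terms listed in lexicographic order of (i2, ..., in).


-[[y1, y2], y3]

In the tensor algebra, words opening y1 carry the y1-anchored form.
Composite bracket: [y3, [y1, y2]]
The bracket unfolds into 4 signed words via [a, b] = ab - ba (2^2 = 4).
Keep just the words that open with y1:
  sign of y1y2y3 is -1, so it contributes -[[y1, y2], y3]


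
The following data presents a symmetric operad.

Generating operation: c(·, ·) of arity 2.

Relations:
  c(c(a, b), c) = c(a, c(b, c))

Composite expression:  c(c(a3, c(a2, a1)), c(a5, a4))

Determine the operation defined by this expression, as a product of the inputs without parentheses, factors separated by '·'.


a3 · a2 · a1 · a5 · a4

Associativity of c dissolves the nesting; only the a-input order survives.
c(a2, a1) flattens to a2 · a1
c(a3, c(a2, a1)) flattens to a3 · a2 · a1
c(a5, a4) flattens to a5 · a4
c(c(a3, c(a2, a1)), c(a5, a4)) flattens to a3 · a2 · a1 · a5 · a4


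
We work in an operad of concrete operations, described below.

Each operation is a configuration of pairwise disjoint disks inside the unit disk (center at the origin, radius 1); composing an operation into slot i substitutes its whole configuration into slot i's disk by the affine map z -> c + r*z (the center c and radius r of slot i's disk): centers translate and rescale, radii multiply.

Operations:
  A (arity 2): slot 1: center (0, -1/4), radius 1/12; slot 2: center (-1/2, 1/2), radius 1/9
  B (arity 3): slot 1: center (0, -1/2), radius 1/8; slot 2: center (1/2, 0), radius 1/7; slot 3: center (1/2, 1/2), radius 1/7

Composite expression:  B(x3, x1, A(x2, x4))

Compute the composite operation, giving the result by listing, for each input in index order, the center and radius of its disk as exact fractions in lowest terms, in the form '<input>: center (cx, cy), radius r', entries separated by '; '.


x1: center (1/2, 0), radius 1/7; x2: center (1/2, 13/28), radius 1/84; x3: center (0, -1/2), radius 1/8; x4: center (3/7, 4/7), radius 1/63

Nesting under B composes maps z -> c + r*z down each x-path.
input x3: applying the 1 nested substitution gives center (0, -1/2), radius 1/8
input x1: applying the 1 nested substitution gives center (1/2, 0), radius 1/7
input x2: applying the 2 nested substitutions gives center (1/2, 13/28), radius 1/84
input x4: applying the 2 nested substitutions gives center (3/7, 4/7), radius 1/63


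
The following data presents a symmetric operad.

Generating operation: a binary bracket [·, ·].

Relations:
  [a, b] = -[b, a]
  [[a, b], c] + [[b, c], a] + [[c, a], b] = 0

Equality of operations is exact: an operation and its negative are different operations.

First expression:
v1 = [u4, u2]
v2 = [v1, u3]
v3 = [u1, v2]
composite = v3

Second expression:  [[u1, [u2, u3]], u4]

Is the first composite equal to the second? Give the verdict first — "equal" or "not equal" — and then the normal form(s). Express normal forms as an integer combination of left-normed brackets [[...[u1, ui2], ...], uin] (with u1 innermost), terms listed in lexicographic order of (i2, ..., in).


not equal; the first gives -[[[u1, u2], u4], u3] + [[[u1, u3], u2], u4] - [[[u1, u3], u4], u2] + [[[u1, u4], u2], u3] and the second [[[u1, u2], u3], u4] - [[[u1, u3], u2], u4]

The first composite normalizes to -[[[u1, u2], u4], u3] + [[[u1, u3], u2], u4] - [[[u1, u3], u4], u2] + [[[u1, u4], u2], u3]
The second composite normalizes to [[[u1, u2], u3], u4] - [[[u1, u3], u2], u4]
The forms do not match — not equal.


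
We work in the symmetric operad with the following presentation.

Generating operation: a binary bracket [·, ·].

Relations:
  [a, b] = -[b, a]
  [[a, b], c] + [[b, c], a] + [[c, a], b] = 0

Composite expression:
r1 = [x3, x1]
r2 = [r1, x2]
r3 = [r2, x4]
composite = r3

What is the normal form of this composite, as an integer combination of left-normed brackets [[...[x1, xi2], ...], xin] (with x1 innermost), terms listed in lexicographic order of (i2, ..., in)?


Left-normed coefficients sit on the x1-initial expansion words.
Composite bracket: [[[x3, x1], x2], x4]
Full expansion: 8 signed words from ab - ba (2^3 = 8).
Words beginning with x1 determine it all:
  word x1x3x2x4 has sign -1, contributing -[[[x1, x3], x2], x4]

-[[[x1, x3], x2], x4]


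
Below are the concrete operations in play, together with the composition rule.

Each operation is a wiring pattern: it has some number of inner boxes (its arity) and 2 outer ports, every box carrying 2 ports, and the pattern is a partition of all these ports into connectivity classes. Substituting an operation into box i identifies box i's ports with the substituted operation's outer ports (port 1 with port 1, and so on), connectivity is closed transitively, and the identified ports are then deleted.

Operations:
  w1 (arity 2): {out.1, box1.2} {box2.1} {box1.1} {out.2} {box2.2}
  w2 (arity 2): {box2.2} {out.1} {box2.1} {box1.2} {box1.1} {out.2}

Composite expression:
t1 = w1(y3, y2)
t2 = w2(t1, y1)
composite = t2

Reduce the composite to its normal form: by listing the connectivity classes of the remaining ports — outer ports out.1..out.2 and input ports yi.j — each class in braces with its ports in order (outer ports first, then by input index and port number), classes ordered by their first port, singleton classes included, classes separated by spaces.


{out.1} {out.2} {y1.1} {y1.2} {y2.1} {y2.2} {y3.1} {y3.2}

Connectivity passes through glued w2-boundaries; trace each wire chain.
stage w1: inputs (y3, y2), connectivity {out.1, y3.2} {out.2} {y2.1} {y2.2} {y3.1}, out.j its boundary
stage w2: inputs (y3, y2, y1), connectivity {out.1} {out.2} {y1.1} {y1.2} {y2.1} {y2.2} {y3.1} {y3.2}, out.j its boundary


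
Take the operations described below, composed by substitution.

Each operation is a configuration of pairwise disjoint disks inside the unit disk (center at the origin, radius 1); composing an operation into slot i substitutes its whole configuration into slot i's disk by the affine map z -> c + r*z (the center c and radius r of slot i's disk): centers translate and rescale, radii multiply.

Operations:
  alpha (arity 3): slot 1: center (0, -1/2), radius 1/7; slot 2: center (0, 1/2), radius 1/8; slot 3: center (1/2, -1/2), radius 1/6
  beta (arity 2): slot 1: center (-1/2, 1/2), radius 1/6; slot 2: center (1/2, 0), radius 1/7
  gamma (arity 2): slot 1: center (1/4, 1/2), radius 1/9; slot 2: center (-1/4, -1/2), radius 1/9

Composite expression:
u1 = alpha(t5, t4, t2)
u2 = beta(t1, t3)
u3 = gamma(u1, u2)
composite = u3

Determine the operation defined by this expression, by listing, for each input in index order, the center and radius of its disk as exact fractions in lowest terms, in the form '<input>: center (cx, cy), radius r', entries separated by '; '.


Affine substitution under gamma: radii multiply and t-centers shift.
for t5, the 2-step affine chain lands on center (1/4, 4/9), radius 1/63
for t4, the 2-step affine chain lands on center (1/4, 5/9), radius 1/72
for t2, the 2-step affine chain lands on center (11/36, 4/9), radius 1/54
for t1, the 2-step affine chain lands on center (-11/36, -4/9), radius 1/54
for t3, the 2-step affine chain lands on center (-7/36, -1/2), radius 1/63

t1: center (-11/36, -4/9), radius 1/54; t2: center (11/36, 4/9), radius 1/54; t3: center (-7/36, -1/2), radius 1/63; t4: center (1/4, 5/9), radius 1/72; t5: center (1/4, 4/9), radius 1/63


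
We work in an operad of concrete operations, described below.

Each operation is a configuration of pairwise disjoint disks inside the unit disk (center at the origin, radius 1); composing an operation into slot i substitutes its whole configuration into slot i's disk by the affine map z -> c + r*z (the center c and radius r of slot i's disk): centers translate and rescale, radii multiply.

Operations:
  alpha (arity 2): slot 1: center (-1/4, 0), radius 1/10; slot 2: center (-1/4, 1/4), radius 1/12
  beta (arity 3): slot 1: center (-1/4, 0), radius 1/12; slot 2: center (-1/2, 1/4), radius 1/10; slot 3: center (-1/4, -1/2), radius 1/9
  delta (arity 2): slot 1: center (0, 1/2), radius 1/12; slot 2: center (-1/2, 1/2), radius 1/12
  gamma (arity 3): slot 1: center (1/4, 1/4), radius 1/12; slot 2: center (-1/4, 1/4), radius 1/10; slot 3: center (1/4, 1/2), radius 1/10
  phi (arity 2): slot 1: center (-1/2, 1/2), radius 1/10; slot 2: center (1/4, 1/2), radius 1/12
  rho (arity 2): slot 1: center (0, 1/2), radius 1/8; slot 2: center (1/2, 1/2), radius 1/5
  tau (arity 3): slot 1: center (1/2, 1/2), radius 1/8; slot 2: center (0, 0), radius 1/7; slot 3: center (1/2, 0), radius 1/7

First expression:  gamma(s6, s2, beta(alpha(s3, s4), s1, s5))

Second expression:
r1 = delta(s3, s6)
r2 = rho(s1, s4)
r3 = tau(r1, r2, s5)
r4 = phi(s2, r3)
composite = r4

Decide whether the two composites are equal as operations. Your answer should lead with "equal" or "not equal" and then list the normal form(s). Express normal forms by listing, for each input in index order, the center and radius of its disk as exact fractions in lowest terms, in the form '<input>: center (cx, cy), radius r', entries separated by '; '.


In normal form, the first expression is s1: center (1/5, 21/40), radius 1/100; s2: center (-1/4, 1/4), radius 1/10; s3: center (107/480, 1/2), radius 1/1200; s4: center (107/480, 241/480), radius 1/1440; s5: center (9/40, 9/20), radius 1/90; s6: center (1/4, 1/4), radius 1/12
In normal form, the second expression is s1: center (1/4, 85/168), radius 1/672; s2: center (-1/2, 1/2), radius 1/10; s3: center (7/24, 35/64), radius 1/1152; s4: center (43/168, 85/168), radius 1/420; s5: center (7/24, 1/2), radius 1/84; s6: center (55/192, 35/64), radius 1/1152
Distinct normal forms: not equal.

not equal; the first gives s1: center (1/5, 21/40), radius 1/100; s2: center (-1/4, 1/4), radius 1/10; s3: center (107/480, 1/2), radius 1/1200; s4: center (107/480, 241/480), radius 1/1440; s5: center (9/40, 9/20), radius 1/90; s6: center (1/4, 1/4), radius 1/12 and the second s1: center (1/4, 85/168), radius 1/672; s2: center (-1/2, 1/2), radius 1/10; s3: center (7/24, 35/64), radius 1/1152; s4: center (43/168, 85/168), radius 1/420; s5: center (7/24, 1/2), radius 1/84; s6: center (55/192, 35/64), radius 1/1152


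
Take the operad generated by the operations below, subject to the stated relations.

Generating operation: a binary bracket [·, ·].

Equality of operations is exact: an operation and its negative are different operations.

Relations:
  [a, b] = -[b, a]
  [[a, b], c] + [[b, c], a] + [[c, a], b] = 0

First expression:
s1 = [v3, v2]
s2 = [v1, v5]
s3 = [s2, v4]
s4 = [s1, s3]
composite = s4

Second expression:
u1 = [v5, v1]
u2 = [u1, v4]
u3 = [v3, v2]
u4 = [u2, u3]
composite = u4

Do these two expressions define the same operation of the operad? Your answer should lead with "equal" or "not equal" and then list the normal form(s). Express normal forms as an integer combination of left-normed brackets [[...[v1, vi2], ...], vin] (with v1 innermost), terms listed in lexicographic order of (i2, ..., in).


Normal form of the first expression: [[[[v1, v5], v4], v2], v3] - [[[[v1, v5], v4], v3], v2]
Normal form of the second expression: [[[[v1, v5], v4], v2], v3] - [[[[v1, v5], v4], v3], v2]
Identical normal forms: equal.

equal; the common form is [[[[v1, v5], v4], v2], v3] - [[[[v1, v5], v4], v3], v2]


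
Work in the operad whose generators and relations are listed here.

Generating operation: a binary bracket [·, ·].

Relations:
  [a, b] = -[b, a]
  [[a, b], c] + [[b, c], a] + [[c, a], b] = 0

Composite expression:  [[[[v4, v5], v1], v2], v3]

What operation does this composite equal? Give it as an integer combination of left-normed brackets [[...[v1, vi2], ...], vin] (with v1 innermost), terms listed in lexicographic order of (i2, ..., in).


-[[[[v1, v4], v5], v2], v3] + [[[[v1, v5], v4], v2], v3]

Skip Jacobi rewriting: expand, keep v1-initial words, read off terms.
Composite bracket: [[[[v4, v5], v1], v2], v3]
Full expansion: 16 signed words from ab - ba (2^4 = 16).
Keep just the words that open with v1:
  the word v1v4v5v2v3 carries sign -1 and contributes -[[[[v1, v4], v5], v2], v3]
  the word v1v5v4v2v3 carries sign +1 and contributes +[[[[v1, v5], v4], v2], v3]


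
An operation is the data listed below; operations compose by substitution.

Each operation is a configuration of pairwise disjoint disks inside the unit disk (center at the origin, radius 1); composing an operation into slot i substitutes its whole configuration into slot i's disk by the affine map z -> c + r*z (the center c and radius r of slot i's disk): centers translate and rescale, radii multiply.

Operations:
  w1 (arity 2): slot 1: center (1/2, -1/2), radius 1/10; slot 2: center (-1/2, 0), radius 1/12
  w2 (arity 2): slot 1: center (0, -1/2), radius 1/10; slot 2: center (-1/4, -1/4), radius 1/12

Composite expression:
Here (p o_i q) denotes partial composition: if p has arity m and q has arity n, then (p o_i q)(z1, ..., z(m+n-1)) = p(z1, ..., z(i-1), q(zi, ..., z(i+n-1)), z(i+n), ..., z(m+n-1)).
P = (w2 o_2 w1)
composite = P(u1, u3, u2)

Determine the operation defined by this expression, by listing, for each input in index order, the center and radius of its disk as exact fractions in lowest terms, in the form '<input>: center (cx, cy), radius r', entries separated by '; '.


u1: center (0, -1/2), radius 1/10; u2: center (-7/24, -1/4), radius 1/144; u3: center (-5/24, -7/24), radius 1/120

Affine substitution under w2: radii multiply and u-centers shift.
u1 passes through 1 substitution, ending at center (0, -1/2), radius 1/10
u3 passes through 2 substitutions, ending at center (-5/24, -7/24), radius 1/120
u2 passes through 2 substitutions, ending at center (-7/24, -1/4), radius 1/144


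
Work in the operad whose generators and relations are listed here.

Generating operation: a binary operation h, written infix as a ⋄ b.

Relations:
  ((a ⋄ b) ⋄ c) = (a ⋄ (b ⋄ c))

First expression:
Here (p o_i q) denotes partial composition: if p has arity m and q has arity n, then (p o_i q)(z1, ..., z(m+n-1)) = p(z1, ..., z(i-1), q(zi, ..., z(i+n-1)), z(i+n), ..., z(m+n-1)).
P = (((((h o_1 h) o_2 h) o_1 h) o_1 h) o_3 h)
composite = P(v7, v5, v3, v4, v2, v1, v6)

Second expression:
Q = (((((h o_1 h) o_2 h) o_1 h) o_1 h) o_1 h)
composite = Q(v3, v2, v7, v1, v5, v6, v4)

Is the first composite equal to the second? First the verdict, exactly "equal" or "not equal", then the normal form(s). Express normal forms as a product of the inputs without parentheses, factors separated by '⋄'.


not equal; first: v7 ⋄ v5 ⋄ v3 ⋄ v4 ⋄ v2 ⋄ v1 ⋄ v6; second: v3 ⋄ v2 ⋄ v7 ⋄ v1 ⋄ v5 ⋄ v6 ⋄ v4


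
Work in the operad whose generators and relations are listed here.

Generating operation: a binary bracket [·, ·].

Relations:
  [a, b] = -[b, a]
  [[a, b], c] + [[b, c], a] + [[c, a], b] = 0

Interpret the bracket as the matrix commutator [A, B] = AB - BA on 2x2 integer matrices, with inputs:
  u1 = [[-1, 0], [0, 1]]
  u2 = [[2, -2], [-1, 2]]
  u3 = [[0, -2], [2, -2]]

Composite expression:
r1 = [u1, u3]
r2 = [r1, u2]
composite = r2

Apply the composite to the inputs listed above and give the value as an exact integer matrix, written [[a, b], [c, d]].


[[4, 0], [0, -4]]

[u1, u3] = [[0, 4], [4, 0]]
[[u1, u3], u2] = [[4, 0], [0, -4]]


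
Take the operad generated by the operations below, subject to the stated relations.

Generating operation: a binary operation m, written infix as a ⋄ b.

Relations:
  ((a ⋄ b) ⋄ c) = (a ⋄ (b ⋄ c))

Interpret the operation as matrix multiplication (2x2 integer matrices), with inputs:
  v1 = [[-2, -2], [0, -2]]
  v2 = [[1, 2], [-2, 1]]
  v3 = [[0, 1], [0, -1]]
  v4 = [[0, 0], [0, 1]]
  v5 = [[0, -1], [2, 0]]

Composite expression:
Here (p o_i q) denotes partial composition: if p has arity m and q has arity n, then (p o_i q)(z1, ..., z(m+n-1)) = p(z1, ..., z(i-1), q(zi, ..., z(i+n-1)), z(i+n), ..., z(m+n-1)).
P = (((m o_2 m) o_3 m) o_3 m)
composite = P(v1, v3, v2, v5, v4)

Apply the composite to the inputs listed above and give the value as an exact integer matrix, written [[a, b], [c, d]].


[[0, 0], [0, 4]]

(v2 ⋄ v5) = [[4, -1], [2, 2]]
((v2 ⋄ v5) ⋄ v4) = [[0, -1], [0, 2]]
(v3 ⋄ ((v2 ⋄ v5) ⋄ v4)) = [[0, 2], [0, -2]]
(v1 ⋄ (v3 ⋄ ((v2 ⋄ v5) ⋄ v4))) = [[0, 0], [0, 4]]


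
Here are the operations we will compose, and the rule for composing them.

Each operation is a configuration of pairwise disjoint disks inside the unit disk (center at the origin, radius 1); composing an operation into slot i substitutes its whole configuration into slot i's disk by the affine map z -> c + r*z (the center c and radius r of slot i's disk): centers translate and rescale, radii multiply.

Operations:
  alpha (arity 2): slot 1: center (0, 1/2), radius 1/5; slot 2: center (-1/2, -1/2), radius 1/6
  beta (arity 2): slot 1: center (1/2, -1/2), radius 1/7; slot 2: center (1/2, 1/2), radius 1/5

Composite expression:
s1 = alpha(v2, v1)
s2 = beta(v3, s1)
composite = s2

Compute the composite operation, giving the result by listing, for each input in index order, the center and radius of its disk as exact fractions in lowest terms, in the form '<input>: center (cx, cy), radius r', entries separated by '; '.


v1: center (2/5, 2/5), radius 1/30; v2: center (1/2, 3/5), radius 1/25; v3: center (1/2, -1/2), radius 1/7

Follow each v-input down from beta: c' goes to c + r*c', radius to r*r'.
tracing v3 down its 1-map path: center (1/2, -1/2), radius 1/7
tracing v2 down its 2-map path: center (1/2, 3/5), radius 1/25
tracing v1 down its 2-map path: center (2/5, 2/5), radius 1/30


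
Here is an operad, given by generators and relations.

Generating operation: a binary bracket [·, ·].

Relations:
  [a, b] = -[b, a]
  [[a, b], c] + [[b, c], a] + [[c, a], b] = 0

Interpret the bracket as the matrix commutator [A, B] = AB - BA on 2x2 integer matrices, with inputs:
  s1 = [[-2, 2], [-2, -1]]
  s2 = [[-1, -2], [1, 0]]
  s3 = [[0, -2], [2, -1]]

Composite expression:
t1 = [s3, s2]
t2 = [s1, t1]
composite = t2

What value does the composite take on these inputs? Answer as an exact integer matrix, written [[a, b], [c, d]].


[[-14, -4], [-11, 14]]

[s3, s2] = [[2, -4], [-3, -2]]
[s1, [s3, s2]] = [[-14, -4], [-11, 14]]


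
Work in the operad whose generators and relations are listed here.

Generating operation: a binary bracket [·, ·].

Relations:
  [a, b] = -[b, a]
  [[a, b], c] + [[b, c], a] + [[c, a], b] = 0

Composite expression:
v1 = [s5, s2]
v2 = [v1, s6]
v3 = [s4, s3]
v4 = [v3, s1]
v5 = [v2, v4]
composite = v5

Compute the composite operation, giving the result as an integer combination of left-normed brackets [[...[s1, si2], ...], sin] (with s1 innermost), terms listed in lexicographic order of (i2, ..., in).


[[[[[s1, s3], s4], s2], s5], s6] - [[[[[s1, s3], s4], s5], s2], s6] - [[[[[s1, s3], s4], s6], s2], s5] + [[[[[s1, s3], s4], s6], s5], s2] - [[[[[s1, s4], s3], s2], s5], s6] + [[[[[s1, s4], s3], s5], s2], s6] + [[[[[s1, s4], s3], s6], s2], s5] - [[[[[s1, s4], s3], s6], s5], s2]

Antisymmetry and Jacobi reduce to s1-anchored left-normed brackets.
Composite bracket: [[[s5, s2], s6], [[s4, s3], s1]]
Full expansion: 32 signed words from ab - ba (2^5 = 32).
Words beginning with s1 determine it all:
  word s1s3s4s2s5s6 has sign +1, contributing +[[[[[s1, s3], s4], s2], s5], s6]
  word s1s3s4s5s2s6 has sign -1, contributing -[[[[[s1, s3], s4], s5], s2], s6]
  word s1s3s4s6s2s5 has sign -1, contributing -[[[[[s1, s3], s4], s6], s2], s5]
  word s1s3s4s6s5s2 has sign +1, contributing +[[[[[s1, s3], s4], s6], s5], s2]
  word s1s4s3s2s5s6 has sign -1, contributing -[[[[[s1, s4], s3], s2], s5], s6]
  word s1s4s3s5s2s6 has sign +1, contributing +[[[[[s1, s4], s3], s5], s2], s6]
  word s1s4s3s6s2s5 has sign +1, contributing +[[[[[s1, s4], s3], s6], s2], s5]
  word s1s4s3s6s5s2 has sign -1, contributing -[[[[[s1, s4], s3], s6], s5], s2]


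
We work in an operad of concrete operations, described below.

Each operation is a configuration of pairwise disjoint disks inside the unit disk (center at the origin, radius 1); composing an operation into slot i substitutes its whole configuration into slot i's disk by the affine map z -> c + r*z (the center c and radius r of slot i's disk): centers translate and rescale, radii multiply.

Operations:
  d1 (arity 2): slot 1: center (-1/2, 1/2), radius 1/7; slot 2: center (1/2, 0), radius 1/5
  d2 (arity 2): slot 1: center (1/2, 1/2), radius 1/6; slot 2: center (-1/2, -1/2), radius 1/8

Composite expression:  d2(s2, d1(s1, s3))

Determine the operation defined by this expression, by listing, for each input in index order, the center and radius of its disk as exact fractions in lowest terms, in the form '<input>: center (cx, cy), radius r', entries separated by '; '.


Follow each s-input down from d2: c' goes to c + r*c', radius to r*r'.
tracing s2 down its 1-map path: center (1/2, 1/2), radius 1/6
tracing s1 down its 2-map path: center (-9/16, -7/16), radius 1/56
tracing s3 down its 2-map path: center (-7/16, -1/2), radius 1/40

s1: center (-9/16, -7/16), radius 1/56; s2: center (1/2, 1/2), radius 1/6; s3: center (-7/16, -1/2), radius 1/40


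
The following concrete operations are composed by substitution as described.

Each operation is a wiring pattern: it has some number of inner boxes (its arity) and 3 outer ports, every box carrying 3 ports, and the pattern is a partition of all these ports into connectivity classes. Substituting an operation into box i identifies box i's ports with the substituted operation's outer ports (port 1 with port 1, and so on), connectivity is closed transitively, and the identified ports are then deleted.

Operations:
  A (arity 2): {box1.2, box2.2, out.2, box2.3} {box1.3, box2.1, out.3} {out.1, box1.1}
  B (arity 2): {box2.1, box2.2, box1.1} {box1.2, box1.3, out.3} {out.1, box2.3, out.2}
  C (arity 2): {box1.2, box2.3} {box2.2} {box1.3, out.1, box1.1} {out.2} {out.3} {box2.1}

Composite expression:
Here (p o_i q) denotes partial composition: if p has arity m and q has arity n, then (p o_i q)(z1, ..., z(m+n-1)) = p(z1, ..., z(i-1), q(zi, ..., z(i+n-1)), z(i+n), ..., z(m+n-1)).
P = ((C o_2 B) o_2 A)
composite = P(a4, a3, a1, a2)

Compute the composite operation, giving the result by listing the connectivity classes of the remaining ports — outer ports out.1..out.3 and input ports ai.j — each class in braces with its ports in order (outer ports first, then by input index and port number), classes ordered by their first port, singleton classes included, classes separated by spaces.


{out.1, a4.1, a4.3} {out.2} {out.3} {a1.1, a1.2, a1.3, a3.2, a3.3, a4.2} {a2.1, a2.2, a3.1} {a2.3}

Connectivity passes through glued C-boundaries; trace each wire chain.
after A, the pattern on (a3, a1) reads {out.1, a3.1} {out.2, a1.2, a1.3, a3.2} {out.3, a1.1, a3.3} (out.j = its outer ports)
after B, the pattern on (a3, a1, a2) reads {out.1, out.2, a2.3} {out.3, a1.1, a1.2, a1.3, a3.2, a3.3} {a2.1, a2.2, a3.1} (out.j = its outer ports)
after C, the pattern on (a4, a3, a1, a2) reads {out.1, a4.1, a4.3} {out.2} {out.3} {a1.1, a1.2, a1.3, a3.2, a3.3, a4.2} {a2.1, a2.2, a3.1} {a2.3} (out.j = its outer ports)


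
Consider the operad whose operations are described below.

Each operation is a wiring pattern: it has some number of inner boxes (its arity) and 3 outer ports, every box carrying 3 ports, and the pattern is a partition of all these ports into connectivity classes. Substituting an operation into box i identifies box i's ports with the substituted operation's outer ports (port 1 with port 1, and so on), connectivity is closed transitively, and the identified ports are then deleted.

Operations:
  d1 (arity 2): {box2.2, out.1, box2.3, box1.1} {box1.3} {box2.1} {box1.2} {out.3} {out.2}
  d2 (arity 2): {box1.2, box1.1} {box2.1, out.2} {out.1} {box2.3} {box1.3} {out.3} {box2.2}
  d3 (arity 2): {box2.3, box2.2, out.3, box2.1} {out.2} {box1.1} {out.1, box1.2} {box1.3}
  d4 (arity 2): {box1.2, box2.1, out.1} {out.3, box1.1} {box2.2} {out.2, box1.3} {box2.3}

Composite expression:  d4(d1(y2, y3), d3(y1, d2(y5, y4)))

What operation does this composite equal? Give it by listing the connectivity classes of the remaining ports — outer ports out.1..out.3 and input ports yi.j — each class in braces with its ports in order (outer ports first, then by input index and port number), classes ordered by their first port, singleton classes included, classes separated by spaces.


{out.1, y1.2} {out.2} {out.3, y2.1, y3.2, y3.3} {y1.1} {y1.3} {y2.2} {y2.3} {y3.1} {y4.1} {y4.2} {y4.3} {y5.1, y5.2} {y5.3}

Treat the ports identified at d4 as solder joints: merge, then drop.
stage d1: inputs (y2, y3), connectivity {out.1, y2.1, y3.2, y3.3} {out.2} {out.3} {y2.2} {y2.3} {y3.1}, out.j its boundary
stage d2: inputs (y5, y4), connectivity {out.1} {out.2, y4.1} {out.3} {y4.2} {y4.3} {y5.1, y5.2} {y5.3}, out.j its boundary
stage d3: inputs (y1, y5, y4), connectivity {out.1, y1.2} {out.2} {out.3, y4.1} {y1.1} {y1.3} {y4.2} {y4.3} {y5.1, y5.2} {y5.3}, out.j its boundary
stage d4: inputs (y2, y3, y1, y5, y4), connectivity {out.1, y1.2} {out.2} {out.3, y2.1, y3.2, y3.3} {y1.1} {y1.3} {y2.2} {y2.3} {y3.1} {y4.1} {y4.2} {y4.3} {y5.1, y5.2} {y5.3}, out.j its boundary


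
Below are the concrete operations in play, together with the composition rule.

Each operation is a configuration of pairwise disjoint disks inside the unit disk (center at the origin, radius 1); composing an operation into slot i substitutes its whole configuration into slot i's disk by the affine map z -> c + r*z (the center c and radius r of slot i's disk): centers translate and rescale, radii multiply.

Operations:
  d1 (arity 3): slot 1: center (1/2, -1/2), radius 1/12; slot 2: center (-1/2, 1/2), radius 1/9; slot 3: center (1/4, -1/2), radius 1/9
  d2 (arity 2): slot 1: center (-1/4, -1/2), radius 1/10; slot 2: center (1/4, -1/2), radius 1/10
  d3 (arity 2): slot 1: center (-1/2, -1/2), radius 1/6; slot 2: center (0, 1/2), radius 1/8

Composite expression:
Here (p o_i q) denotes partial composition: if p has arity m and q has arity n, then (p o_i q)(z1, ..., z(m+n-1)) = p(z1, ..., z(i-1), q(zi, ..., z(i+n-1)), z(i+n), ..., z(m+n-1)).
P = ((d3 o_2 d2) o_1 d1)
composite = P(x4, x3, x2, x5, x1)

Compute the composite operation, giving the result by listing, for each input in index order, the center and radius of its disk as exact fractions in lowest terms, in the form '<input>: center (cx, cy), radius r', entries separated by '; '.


x1: center (1/32, 7/16), radius 1/80; x2: center (-11/24, -7/12), radius 1/54; x3: center (-7/12, -5/12), radius 1/54; x4: center (-5/12, -7/12), radius 1/72; x5: center (-1/32, 7/16), radius 1/80

Affine substitution under d3: radii multiply and x-centers shift.
input x4: applying the 2 nested substitutions gives center (-5/12, -7/12), radius 1/72
input x3: applying the 2 nested substitutions gives center (-7/12, -5/12), radius 1/54
input x2: applying the 2 nested substitutions gives center (-11/24, -7/12), radius 1/54
input x5: applying the 2 nested substitutions gives center (-1/32, 7/16), radius 1/80
input x1: applying the 2 nested substitutions gives center (1/32, 7/16), radius 1/80


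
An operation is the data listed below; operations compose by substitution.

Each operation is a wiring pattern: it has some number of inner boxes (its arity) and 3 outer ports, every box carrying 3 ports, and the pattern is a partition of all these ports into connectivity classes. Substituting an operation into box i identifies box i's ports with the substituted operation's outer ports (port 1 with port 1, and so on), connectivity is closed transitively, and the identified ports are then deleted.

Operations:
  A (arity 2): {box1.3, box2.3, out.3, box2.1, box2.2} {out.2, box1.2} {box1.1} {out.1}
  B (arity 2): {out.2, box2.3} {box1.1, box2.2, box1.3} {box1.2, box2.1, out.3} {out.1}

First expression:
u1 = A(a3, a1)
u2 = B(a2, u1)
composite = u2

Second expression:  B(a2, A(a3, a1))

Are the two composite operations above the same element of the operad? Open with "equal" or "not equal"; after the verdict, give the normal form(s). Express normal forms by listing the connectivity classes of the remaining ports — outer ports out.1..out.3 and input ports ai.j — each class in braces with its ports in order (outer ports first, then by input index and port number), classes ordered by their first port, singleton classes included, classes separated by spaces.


equal; both compose to {out.1} {out.2, a1.1, a1.2, a1.3, a3.3} {out.3, a2.2} {a2.1, a2.3, a3.2} {a3.1}

Reducing the first expression gives {out.1} {out.2, a1.1, a1.2, a1.3, a3.3} {out.3, a2.2} {a2.1, a2.3, a3.2} {a3.1}
Reducing the second expression gives {out.1} {out.2, a1.1, a1.2, a1.3, a3.3} {out.3, a2.2} {a2.1, a2.3, a3.2} {a3.1}
Same normal form: equal.


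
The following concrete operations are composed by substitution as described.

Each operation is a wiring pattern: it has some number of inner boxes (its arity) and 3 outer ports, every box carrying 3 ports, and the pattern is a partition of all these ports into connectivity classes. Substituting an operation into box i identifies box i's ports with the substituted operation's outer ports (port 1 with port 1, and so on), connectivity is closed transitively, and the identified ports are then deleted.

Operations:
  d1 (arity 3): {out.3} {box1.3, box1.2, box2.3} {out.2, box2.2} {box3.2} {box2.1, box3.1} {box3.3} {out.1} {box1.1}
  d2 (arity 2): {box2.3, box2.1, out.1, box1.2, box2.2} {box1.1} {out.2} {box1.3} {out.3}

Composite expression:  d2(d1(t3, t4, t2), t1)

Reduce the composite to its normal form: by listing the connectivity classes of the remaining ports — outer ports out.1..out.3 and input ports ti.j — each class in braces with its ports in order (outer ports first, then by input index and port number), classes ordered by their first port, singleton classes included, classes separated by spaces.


Substituting into d2 glues patterns; closure does the rest.
d1 over (t3, t4, t2) gives {out.1} {out.2, t4.2} {out.3} {t2.1, t4.1} {t2.2} {t2.3} {t3.1} {t3.2, t3.3, t4.3}, out.j being that stage's outer ports
d2 over (t3, t4, t2, t1) gives {out.1, t1.1, t1.2, t1.3, t4.2} {out.2} {out.3} {t2.1, t4.1} {t2.2} {t2.3} {t3.1} {t3.2, t3.3, t4.3}, out.j being that stage's outer ports

{out.1, t1.1, t1.2, t1.3, t4.2} {out.2} {out.3} {t2.1, t4.1} {t2.2} {t2.3} {t3.1} {t3.2, t3.3, t4.3}


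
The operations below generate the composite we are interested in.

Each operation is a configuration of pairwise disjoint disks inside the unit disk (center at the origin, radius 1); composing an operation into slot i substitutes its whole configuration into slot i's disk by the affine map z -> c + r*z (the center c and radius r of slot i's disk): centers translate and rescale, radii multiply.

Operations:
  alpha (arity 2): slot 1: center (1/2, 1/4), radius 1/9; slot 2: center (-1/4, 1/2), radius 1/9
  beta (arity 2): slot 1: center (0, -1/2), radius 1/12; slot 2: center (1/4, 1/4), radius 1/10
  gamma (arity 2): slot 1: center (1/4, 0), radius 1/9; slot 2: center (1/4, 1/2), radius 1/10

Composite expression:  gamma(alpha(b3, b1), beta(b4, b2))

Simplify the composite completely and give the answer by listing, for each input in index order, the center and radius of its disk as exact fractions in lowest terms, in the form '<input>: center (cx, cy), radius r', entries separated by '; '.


b1: center (2/9, 1/18), radius 1/81; b2: center (11/40, 21/40), radius 1/100; b3: center (11/36, 1/36), radius 1/81; b4: center (1/4, 9/20), radius 1/120

Follow each b-input down from gamma: c' goes to c + r*c', radius to r*r'.
for b3, the 2-step affine chain lands on center (11/36, 1/36), radius 1/81
for b1, the 2-step affine chain lands on center (2/9, 1/18), radius 1/81
for b4, the 2-step affine chain lands on center (1/4, 9/20), radius 1/120
for b2, the 2-step affine chain lands on center (11/40, 21/40), radius 1/100


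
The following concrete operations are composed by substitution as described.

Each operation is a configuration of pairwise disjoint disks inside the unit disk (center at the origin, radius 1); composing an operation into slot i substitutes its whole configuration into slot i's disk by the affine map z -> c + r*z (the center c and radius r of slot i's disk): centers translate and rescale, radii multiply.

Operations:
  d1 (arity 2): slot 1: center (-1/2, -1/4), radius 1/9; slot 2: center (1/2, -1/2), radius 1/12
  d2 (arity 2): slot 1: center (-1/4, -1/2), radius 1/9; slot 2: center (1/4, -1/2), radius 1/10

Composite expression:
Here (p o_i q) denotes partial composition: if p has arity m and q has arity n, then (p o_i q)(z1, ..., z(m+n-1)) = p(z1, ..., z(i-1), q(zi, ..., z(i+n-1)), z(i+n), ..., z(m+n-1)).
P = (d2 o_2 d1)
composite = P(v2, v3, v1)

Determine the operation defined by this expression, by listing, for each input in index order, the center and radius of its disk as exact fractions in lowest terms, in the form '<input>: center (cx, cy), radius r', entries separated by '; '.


v1: center (3/10, -11/20), radius 1/120; v2: center (-1/4, -1/2), radius 1/9; v3: center (1/5, -21/40), radius 1/90


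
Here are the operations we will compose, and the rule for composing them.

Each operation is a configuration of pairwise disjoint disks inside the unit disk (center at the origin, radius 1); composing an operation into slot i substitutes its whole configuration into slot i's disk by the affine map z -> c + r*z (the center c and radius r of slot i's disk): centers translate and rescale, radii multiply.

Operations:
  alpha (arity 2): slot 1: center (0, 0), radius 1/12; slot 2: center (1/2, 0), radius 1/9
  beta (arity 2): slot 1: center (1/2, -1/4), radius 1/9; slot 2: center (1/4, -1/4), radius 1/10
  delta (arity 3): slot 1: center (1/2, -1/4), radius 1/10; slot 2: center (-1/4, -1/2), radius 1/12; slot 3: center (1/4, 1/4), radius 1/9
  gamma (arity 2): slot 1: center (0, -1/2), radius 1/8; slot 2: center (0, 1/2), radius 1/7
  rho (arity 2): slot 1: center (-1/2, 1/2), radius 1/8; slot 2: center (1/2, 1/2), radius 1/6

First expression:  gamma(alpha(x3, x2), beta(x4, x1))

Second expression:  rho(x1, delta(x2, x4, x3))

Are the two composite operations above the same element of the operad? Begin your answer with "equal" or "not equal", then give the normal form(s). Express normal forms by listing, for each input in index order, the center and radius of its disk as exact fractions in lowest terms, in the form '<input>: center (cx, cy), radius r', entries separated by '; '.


not equal: they reduce to x1: center (1/28, 13/28), radius 1/70; x2: center (1/16, -1/2), radius 1/72; x3: center (0, -1/2), radius 1/96; x4: center (1/14, 13/28), radius 1/63 and x1: center (-1/2, 1/2), radius 1/8; x2: center (7/12, 11/24), radius 1/60; x3: center (13/24, 13/24), radius 1/54; x4: center (11/24, 5/12), radius 1/72

Normal form of the first expression: x1: center (1/28, 13/28), radius 1/70; x2: center (1/16, -1/2), radius 1/72; x3: center (0, -1/2), radius 1/96; x4: center (1/14, 13/28), radius 1/63
Normal form of the second expression: x1: center (-1/2, 1/2), radius 1/8; x2: center (7/12, 11/24), radius 1/60; x3: center (13/24, 13/24), radius 1/54; x4: center (11/24, 5/12), radius 1/72
The normal forms differ: not equal.


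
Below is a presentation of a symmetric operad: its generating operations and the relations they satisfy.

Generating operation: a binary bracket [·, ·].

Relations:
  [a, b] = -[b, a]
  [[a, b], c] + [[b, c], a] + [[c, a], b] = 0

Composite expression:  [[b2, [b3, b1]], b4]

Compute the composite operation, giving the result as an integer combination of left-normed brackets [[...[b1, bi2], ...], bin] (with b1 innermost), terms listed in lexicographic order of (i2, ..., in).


[[[b1, b3], b2], b4]

Left-normed coefficients sit on the b1-initial expansion words.
Composite bracket: [[b2, [b3, b1]], b4]
Expanding via [a, b] = ab - ba: 8 signed words (2^3 = 8).
Words beginning with b1 determine it all:
  b1b3b2b4 (sign +1) contributes +[[[b1, b3], b2], b4]


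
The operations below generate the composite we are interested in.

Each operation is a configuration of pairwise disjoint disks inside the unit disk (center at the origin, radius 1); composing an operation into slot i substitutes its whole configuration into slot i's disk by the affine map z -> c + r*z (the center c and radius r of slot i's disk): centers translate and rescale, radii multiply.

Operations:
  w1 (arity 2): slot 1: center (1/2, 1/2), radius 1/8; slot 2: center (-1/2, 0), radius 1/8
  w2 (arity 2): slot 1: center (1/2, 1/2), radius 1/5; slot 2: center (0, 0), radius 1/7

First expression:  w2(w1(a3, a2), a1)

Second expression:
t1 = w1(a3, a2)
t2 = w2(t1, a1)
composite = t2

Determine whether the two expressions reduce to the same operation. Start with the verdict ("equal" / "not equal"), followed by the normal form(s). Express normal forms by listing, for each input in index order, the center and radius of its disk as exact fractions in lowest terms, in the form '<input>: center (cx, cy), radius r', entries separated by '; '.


equal; the common form is a1: center (0, 0), radius 1/7; a2: center (2/5, 1/2), radius 1/40; a3: center (3/5, 3/5), radius 1/40

Normal form of the first expression: a1: center (0, 0), radius 1/7; a2: center (2/5, 1/2), radius 1/40; a3: center (3/5, 3/5), radius 1/40
Normal form of the second expression: a1: center (0, 0), radius 1/7; a2: center (2/5, 1/2), radius 1/40; a3: center (3/5, 3/5), radius 1/40
One common form — equal.
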